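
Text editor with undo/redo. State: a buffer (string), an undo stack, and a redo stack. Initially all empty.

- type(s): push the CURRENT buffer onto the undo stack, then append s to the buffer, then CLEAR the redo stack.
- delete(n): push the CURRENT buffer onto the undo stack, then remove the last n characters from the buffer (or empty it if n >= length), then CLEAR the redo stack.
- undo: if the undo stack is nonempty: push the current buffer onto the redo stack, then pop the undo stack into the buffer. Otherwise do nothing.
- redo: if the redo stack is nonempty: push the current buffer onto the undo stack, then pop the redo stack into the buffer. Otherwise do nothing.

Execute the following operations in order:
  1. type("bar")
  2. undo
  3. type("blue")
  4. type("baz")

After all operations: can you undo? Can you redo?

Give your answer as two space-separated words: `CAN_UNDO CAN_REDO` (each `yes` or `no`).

Answer: yes no

Derivation:
After op 1 (type): buf='bar' undo_depth=1 redo_depth=0
After op 2 (undo): buf='(empty)' undo_depth=0 redo_depth=1
After op 3 (type): buf='blue' undo_depth=1 redo_depth=0
After op 4 (type): buf='bluebaz' undo_depth=2 redo_depth=0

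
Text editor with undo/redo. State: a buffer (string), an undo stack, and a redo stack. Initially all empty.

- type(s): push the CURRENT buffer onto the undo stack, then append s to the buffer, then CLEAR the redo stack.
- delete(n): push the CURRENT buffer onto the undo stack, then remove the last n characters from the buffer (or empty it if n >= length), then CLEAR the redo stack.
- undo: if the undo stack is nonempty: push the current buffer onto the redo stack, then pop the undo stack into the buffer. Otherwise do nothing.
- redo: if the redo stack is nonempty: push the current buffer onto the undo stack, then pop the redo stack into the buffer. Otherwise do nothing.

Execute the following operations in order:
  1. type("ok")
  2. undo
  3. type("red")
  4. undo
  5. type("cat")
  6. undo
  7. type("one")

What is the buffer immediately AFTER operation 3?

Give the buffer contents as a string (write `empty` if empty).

Answer: red

Derivation:
After op 1 (type): buf='ok' undo_depth=1 redo_depth=0
After op 2 (undo): buf='(empty)' undo_depth=0 redo_depth=1
After op 3 (type): buf='red' undo_depth=1 redo_depth=0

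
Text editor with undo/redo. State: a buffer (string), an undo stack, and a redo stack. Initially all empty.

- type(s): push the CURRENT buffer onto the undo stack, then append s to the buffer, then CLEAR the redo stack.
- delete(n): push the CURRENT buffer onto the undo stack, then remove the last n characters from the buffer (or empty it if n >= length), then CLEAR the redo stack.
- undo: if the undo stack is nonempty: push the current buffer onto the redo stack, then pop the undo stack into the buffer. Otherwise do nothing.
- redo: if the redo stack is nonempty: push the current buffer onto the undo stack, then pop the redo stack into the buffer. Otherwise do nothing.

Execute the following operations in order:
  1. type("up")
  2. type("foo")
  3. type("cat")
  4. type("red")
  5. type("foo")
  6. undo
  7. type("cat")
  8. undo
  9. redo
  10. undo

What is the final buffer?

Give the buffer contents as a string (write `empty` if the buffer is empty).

After op 1 (type): buf='up' undo_depth=1 redo_depth=0
After op 2 (type): buf='upfoo' undo_depth=2 redo_depth=0
After op 3 (type): buf='upfoocat' undo_depth=3 redo_depth=0
After op 4 (type): buf='upfoocatred' undo_depth=4 redo_depth=0
After op 5 (type): buf='upfoocatredfoo' undo_depth=5 redo_depth=0
After op 6 (undo): buf='upfoocatred' undo_depth=4 redo_depth=1
After op 7 (type): buf='upfoocatredcat' undo_depth=5 redo_depth=0
After op 8 (undo): buf='upfoocatred' undo_depth=4 redo_depth=1
After op 9 (redo): buf='upfoocatredcat' undo_depth=5 redo_depth=0
After op 10 (undo): buf='upfoocatred' undo_depth=4 redo_depth=1

Answer: upfoocatred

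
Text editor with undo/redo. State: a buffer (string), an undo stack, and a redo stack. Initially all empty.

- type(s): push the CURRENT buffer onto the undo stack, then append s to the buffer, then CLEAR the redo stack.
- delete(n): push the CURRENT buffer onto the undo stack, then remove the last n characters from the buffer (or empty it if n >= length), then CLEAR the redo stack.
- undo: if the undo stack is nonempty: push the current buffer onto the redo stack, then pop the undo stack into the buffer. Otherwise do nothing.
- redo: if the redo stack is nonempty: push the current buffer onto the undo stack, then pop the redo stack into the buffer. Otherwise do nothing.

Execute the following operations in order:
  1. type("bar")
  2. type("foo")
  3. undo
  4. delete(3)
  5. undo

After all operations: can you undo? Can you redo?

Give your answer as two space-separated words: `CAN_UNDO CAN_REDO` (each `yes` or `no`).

After op 1 (type): buf='bar' undo_depth=1 redo_depth=0
After op 2 (type): buf='barfoo' undo_depth=2 redo_depth=0
After op 3 (undo): buf='bar' undo_depth=1 redo_depth=1
After op 4 (delete): buf='(empty)' undo_depth=2 redo_depth=0
After op 5 (undo): buf='bar' undo_depth=1 redo_depth=1

Answer: yes yes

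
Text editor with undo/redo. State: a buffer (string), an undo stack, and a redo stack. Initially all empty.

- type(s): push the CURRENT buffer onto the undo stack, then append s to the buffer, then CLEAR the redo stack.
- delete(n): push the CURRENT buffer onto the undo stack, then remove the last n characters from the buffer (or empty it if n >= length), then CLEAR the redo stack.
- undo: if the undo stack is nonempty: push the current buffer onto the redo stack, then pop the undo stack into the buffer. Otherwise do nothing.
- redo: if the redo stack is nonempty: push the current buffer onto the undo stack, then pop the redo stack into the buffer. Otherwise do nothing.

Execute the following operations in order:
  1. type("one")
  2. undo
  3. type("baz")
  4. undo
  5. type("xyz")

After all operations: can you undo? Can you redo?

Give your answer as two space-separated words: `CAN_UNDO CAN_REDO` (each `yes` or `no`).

After op 1 (type): buf='one' undo_depth=1 redo_depth=0
After op 2 (undo): buf='(empty)' undo_depth=0 redo_depth=1
After op 3 (type): buf='baz' undo_depth=1 redo_depth=0
After op 4 (undo): buf='(empty)' undo_depth=0 redo_depth=1
After op 5 (type): buf='xyz' undo_depth=1 redo_depth=0

Answer: yes no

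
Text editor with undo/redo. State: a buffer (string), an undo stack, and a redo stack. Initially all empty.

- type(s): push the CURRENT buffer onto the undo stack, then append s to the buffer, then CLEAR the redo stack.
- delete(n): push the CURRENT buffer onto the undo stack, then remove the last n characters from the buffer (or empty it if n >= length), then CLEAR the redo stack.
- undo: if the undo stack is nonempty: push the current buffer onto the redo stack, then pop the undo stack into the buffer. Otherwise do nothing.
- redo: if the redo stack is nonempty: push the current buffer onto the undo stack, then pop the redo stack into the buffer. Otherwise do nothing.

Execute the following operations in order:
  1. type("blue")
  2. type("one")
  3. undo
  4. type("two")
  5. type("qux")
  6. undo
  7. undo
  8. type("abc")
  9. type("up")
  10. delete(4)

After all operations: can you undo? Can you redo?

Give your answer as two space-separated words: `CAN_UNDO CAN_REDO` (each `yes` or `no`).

Answer: yes no

Derivation:
After op 1 (type): buf='blue' undo_depth=1 redo_depth=0
After op 2 (type): buf='blueone' undo_depth=2 redo_depth=0
After op 3 (undo): buf='blue' undo_depth=1 redo_depth=1
After op 4 (type): buf='bluetwo' undo_depth=2 redo_depth=0
After op 5 (type): buf='bluetwoqux' undo_depth=3 redo_depth=0
After op 6 (undo): buf='bluetwo' undo_depth=2 redo_depth=1
After op 7 (undo): buf='blue' undo_depth=1 redo_depth=2
After op 8 (type): buf='blueabc' undo_depth=2 redo_depth=0
After op 9 (type): buf='blueabcup' undo_depth=3 redo_depth=0
After op 10 (delete): buf='bluea' undo_depth=4 redo_depth=0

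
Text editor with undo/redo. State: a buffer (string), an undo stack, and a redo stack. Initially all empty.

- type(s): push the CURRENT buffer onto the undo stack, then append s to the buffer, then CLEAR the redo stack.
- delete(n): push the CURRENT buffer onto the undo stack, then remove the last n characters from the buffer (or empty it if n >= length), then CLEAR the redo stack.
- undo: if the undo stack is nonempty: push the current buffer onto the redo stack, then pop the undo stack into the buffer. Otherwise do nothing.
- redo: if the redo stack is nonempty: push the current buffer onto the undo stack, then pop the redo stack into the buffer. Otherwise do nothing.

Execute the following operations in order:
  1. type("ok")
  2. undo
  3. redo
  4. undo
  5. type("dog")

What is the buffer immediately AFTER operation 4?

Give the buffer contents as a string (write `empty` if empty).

Answer: empty

Derivation:
After op 1 (type): buf='ok' undo_depth=1 redo_depth=0
After op 2 (undo): buf='(empty)' undo_depth=0 redo_depth=1
After op 3 (redo): buf='ok' undo_depth=1 redo_depth=0
After op 4 (undo): buf='(empty)' undo_depth=0 redo_depth=1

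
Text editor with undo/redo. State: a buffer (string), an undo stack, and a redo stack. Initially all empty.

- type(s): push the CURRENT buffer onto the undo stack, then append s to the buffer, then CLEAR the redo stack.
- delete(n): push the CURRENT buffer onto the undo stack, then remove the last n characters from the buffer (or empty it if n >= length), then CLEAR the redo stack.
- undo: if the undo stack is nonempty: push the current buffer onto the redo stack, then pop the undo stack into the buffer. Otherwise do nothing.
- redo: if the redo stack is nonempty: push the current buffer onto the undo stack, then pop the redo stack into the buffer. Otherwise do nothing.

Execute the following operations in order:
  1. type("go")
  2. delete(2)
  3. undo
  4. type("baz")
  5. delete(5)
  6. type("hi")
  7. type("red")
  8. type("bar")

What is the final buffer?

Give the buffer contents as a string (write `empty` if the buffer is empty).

After op 1 (type): buf='go' undo_depth=1 redo_depth=0
After op 2 (delete): buf='(empty)' undo_depth=2 redo_depth=0
After op 3 (undo): buf='go' undo_depth=1 redo_depth=1
After op 4 (type): buf='gobaz' undo_depth=2 redo_depth=0
After op 5 (delete): buf='(empty)' undo_depth=3 redo_depth=0
After op 6 (type): buf='hi' undo_depth=4 redo_depth=0
After op 7 (type): buf='hired' undo_depth=5 redo_depth=0
After op 8 (type): buf='hiredbar' undo_depth=6 redo_depth=0

Answer: hiredbar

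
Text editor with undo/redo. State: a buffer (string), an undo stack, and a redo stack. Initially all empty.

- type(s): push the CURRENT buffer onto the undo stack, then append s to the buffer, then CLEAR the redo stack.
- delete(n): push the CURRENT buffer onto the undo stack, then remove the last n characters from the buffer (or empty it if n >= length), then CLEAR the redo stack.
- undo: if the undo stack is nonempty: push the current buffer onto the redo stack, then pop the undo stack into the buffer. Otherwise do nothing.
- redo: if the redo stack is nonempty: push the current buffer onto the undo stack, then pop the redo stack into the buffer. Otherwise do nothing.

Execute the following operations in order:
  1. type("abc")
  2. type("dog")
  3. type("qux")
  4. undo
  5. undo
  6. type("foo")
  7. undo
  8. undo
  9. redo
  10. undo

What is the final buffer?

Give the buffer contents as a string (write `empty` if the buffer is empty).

After op 1 (type): buf='abc' undo_depth=1 redo_depth=0
After op 2 (type): buf='abcdog' undo_depth=2 redo_depth=0
After op 3 (type): buf='abcdogqux' undo_depth=3 redo_depth=0
After op 4 (undo): buf='abcdog' undo_depth=2 redo_depth=1
After op 5 (undo): buf='abc' undo_depth=1 redo_depth=2
After op 6 (type): buf='abcfoo' undo_depth=2 redo_depth=0
After op 7 (undo): buf='abc' undo_depth=1 redo_depth=1
After op 8 (undo): buf='(empty)' undo_depth=0 redo_depth=2
After op 9 (redo): buf='abc' undo_depth=1 redo_depth=1
After op 10 (undo): buf='(empty)' undo_depth=0 redo_depth=2

Answer: empty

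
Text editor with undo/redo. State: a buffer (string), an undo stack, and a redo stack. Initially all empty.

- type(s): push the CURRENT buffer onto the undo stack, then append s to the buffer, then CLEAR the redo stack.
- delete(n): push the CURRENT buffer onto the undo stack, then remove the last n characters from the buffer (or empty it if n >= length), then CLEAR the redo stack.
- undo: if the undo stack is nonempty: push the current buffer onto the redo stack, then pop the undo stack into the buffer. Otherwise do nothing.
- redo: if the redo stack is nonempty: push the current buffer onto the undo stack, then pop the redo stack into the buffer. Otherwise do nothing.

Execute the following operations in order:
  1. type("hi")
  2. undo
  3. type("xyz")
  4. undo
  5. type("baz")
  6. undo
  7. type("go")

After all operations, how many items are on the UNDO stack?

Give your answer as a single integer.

Answer: 1

Derivation:
After op 1 (type): buf='hi' undo_depth=1 redo_depth=0
After op 2 (undo): buf='(empty)' undo_depth=0 redo_depth=1
After op 3 (type): buf='xyz' undo_depth=1 redo_depth=0
After op 4 (undo): buf='(empty)' undo_depth=0 redo_depth=1
After op 5 (type): buf='baz' undo_depth=1 redo_depth=0
After op 6 (undo): buf='(empty)' undo_depth=0 redo_depth=1
After op 7 (type): buf='go' undo_depth=1 redo_depth=0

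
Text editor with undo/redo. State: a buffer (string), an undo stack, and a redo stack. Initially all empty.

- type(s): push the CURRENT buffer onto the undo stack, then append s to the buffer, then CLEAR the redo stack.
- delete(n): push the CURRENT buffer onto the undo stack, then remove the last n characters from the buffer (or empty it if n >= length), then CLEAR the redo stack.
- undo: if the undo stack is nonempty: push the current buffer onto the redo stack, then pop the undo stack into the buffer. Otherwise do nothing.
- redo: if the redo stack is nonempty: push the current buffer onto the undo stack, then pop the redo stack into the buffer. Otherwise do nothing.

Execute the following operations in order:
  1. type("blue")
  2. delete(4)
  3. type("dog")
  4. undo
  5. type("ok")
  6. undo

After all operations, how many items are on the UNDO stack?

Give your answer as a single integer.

Answer: 2

Derivation:
After op 1 (type): buf='blue' undo_depth=1 redo_depth=0
After op 2 (delete): buf='(empty)' undo_depth=2 redo_depth=0
After op 3 (type): buf='dog' undo_depth=3 redo_depth=0
After op 4 (undo): buf='(empty)' undo_depth=2 redo_depth=1
After op 5 (type): buf='ok' undo_depth=3 redo_depth=0
After op 6 (undo): buf='(empty)' undo_depth=2 redo_depth=1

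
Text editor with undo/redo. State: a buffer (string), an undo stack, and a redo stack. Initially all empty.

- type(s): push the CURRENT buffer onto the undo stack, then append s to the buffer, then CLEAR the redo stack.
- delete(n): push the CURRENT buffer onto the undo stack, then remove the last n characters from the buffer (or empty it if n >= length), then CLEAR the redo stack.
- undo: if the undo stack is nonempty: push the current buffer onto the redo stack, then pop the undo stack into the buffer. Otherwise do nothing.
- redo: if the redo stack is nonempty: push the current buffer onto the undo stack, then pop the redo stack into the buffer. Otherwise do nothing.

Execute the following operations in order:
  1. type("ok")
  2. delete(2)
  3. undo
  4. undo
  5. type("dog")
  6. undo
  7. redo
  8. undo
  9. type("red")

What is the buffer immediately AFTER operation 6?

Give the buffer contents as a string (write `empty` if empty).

After op 1 (type): buf='ok' undo_depth=1 redo_depth=0
After op 2 (delete): buf='(empty)' undo_depth=2 redo_depth=0
After op 3 (undo): buf='ok' undo_depth=1 redo_depth=1
After op 4 (undo): buf='(empty)' undo_depth=0 redo_depth=2
After op 5 (type): buf='dog' undo_depth=1 redo_depth=0
After op 6 (undo): buf='(empty)' undo_depth=0 redo_depth=1

Answer: empty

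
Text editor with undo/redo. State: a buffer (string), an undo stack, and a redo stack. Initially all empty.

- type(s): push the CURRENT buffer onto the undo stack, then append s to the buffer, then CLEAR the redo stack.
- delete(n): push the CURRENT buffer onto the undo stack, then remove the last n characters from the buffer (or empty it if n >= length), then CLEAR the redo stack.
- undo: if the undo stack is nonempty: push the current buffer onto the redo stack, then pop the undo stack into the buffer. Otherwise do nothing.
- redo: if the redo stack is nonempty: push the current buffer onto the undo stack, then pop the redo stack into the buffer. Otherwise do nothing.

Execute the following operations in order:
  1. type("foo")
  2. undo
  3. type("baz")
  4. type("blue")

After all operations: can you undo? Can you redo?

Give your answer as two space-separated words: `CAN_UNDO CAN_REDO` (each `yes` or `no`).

After op 1 (type): buf='foo' undo_depth=1 redo_depth=0
After op 2 (undo): buf='(empty)' undo_depth=0 redo_depth=1
After op 3 (type): buf='baz' undo_depth=1 redo_depth=0
After op 4 (type): buf='bazblue' undo_depth=2 redo_depth=0

Answer: yes no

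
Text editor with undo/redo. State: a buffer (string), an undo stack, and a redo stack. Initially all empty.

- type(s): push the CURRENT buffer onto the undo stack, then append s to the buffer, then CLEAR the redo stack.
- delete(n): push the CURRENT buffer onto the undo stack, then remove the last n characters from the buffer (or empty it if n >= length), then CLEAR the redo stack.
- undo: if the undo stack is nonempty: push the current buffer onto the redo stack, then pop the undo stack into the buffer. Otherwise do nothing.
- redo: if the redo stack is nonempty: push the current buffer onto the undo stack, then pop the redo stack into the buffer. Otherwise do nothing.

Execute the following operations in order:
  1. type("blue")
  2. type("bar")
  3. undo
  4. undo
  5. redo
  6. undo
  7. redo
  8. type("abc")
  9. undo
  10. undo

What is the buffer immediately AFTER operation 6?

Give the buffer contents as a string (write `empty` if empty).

After op 1 (type): buf='blue' undo_depth=1 redo_depth=0
After op 2 (type): buf='bluebar' undo_depth=2 redo_depth=0
After op 3 (undo): buf='blue' undo_depth=1 redo_depth=1
After op 4 (undo): buf='(empty)' undo_depth=0 redo_depth=2
After op 5 (redo): buf='blue' undo_depth=1 redo_depth=1
After op 6 (undo): buf='(empty)' undo_depth=0 redo_depth=2

Answer: empty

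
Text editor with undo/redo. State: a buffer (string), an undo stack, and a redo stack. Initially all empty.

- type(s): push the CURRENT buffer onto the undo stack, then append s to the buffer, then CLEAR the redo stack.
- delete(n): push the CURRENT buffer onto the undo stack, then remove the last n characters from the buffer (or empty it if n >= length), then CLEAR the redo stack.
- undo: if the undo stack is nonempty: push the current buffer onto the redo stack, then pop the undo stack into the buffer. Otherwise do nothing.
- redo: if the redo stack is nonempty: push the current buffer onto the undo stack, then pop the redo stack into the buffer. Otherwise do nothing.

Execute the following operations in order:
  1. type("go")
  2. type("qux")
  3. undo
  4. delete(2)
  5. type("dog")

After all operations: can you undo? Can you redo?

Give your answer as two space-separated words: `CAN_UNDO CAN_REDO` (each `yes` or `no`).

Answer: yes no

Derivation:
After op 1 (type): buf='go' undo_depth=1 redo_depth=0
After op 2 (type): buf='goqux' undo_depth=2 redo_depth=0
After op 3 (undo): buf='go' undo_depth=1 redo_depth=1
After op 4 (delete): buf='(empty)' undo_depth=2 redo_depth=0
After op 5 (type): buf='dog' undo_depth=3 redo_depth=0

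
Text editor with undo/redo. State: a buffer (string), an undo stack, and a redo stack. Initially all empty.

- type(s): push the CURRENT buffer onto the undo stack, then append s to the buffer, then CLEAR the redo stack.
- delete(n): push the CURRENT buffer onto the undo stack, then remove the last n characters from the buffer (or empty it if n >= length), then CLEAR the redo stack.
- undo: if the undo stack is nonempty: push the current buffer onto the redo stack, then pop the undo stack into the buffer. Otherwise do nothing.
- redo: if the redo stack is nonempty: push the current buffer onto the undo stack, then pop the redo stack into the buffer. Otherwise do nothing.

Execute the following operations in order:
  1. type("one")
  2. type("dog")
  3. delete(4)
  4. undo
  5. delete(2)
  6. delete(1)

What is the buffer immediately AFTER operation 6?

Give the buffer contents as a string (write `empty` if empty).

After op 1 (type): buf='one' undo_depth=1 redo_depth=0
After op 2 (type): buf='onedog' undo_depth=2 redo_depth=0
After op 3 (delete): buf='on' undo_depth=3 redo_depth=0
After op 4 (undo): buf='onedog' undo_depth=2 redo_depth=1
After op 5 (delete): buf='oned' undo_depth=3 redo_depth=0
After op 6 (delete): buf='one' undo_depth=4 redo_depth=0

Answer: one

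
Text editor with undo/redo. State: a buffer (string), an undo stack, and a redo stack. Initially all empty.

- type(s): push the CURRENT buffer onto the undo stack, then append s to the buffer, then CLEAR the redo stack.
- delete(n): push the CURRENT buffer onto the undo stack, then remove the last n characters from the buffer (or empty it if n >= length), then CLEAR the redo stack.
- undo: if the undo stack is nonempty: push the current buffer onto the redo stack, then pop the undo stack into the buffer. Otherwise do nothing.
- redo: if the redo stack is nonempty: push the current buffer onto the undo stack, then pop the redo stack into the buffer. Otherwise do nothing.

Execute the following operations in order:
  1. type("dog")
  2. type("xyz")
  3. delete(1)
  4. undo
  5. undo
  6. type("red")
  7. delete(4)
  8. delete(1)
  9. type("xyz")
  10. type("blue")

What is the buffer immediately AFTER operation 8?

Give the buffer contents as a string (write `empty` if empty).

Answer: d

Derivation:
After op 1 (type): buf='dog' undo_depth=1 redo_depth=0
After op 2 (type): buf='dogxyz' undo_depth=2 redo_depth=0
After op 3 (delete): buf='dogxy' undo_depth=3 redo_depth=0
After op 4 (undo): buf='dogxyz' undo_depth=2 redo_depth=1
After op 5 (undo): buf='dog' undo_depth=1 redo_depth=2
After op 6 (type): buf='dogred' undo_depth=2 redo_depth=0
After op 7 (delete): buf='do' undo_depth=3 redo_depth=0
After op 8 (delete): buf='d' undo_depth=4 redo_depth=0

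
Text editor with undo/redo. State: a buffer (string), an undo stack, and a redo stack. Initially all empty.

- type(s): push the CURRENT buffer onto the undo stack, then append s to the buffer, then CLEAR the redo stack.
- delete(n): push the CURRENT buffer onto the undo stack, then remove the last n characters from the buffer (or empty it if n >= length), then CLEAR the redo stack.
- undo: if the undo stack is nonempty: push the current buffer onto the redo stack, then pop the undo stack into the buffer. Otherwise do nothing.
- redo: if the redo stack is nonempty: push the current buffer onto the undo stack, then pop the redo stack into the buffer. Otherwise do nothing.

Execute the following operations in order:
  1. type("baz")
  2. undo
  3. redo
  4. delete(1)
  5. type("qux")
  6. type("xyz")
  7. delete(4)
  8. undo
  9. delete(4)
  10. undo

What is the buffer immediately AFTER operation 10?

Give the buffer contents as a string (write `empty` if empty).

After op 1 (type): buf='baz' undo_depth=1 redo_depth=0
After op 2 (undo): buf='(empty)' undo_depth=0 redo_depth=1
After op 3 (redo): buf='baz' undo_depth=1 redo_depth=0
After op 4 (delete): buf='ba' undo_depth=2 redo_depth=0
After op 5 (type): buf='baqux' undo_depth=3 redo_depth=0
After op 6 (type): buf='baquxxyz' undo_depth=4 redo_depth=0
After op 7 (delete): buf='baqu' undo_depth=5 redo_depth=0
After op 8 (undo): buf='baquxxyz' undo_depth=4 redo_depth=1
After op 9 (delete): buf='baqu' undo_depth=5 redo_depth=0
After op 10 (undo): buf='baquxxyz' undo_depth=4 redo_depth=1

Answer: baquxxyz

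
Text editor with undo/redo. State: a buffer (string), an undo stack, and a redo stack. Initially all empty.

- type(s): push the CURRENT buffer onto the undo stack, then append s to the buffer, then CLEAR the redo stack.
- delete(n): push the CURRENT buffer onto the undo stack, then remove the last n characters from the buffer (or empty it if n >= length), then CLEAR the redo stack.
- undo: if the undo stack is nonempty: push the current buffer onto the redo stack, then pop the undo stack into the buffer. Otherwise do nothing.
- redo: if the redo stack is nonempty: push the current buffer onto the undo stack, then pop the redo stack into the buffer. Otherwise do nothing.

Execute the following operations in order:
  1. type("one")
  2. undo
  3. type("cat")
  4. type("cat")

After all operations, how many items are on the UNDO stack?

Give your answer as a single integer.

Answer: 2

Derivation:
After op 1 (type): buf='one' undo_depth=1 redo_depth=0
After op 2 (undo): buf='(empty)' undo_depth=0 redo_depth=1
After op 3 (type): buf='cat' undo_depth=1 redo_depth=0
After op 4 (type): buf='catcat' undo_depth=2 redo_depth=0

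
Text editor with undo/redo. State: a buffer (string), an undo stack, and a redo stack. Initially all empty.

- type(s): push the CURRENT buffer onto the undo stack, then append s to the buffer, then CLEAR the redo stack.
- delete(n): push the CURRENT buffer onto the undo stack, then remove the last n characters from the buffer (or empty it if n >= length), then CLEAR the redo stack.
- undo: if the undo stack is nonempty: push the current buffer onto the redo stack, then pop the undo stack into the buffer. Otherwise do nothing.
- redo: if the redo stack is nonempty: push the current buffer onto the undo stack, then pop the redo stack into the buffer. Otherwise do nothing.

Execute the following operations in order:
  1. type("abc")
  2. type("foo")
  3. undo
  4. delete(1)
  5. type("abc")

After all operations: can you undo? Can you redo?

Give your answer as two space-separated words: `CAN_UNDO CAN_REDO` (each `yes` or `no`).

After op 1 (type): buf='abc' undo_depth=1 redo_depth=0
After op 2 (type): buf='abcfoo' undo_depth=2 redo_depth=0
After op 3 (undo): buf='abc' undo_depth=1 redo_depth=1
After op 4 (delete): buf='ab' undo_depth=2 redo_depth=0
After op 5 (type): buf='ababc' undo_depth=3 redo_depth=0

Answer: yes no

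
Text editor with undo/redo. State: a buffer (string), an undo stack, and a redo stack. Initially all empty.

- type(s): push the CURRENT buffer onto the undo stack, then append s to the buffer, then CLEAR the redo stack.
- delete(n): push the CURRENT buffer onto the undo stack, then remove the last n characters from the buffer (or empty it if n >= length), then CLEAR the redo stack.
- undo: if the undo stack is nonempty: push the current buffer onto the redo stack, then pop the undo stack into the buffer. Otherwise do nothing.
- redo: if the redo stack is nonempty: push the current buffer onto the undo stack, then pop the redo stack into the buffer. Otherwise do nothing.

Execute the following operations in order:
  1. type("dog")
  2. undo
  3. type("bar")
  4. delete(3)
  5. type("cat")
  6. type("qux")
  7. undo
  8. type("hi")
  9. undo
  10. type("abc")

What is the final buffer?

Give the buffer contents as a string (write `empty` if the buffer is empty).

After op 1 (type): buf='dog' undo_depth=1 redo_depth=0
After op 2 (undo): buf='(empty)' undo_depth=0 redo_depth=1
After op 3 (type): buf='bar' undo_depth=1 redo_depth=0
After op 4 (delete): buf='(empty)' undo_depth=2 redo_depth=0
After op 5 (type): buf='cat' undo_depth=3 redo_depth=0
After op 6 (type): buf='catqux' undo_depth=4 redo_depth=0
After op 7 (undo): buf='cat' undo_depth=3 redo_depth=1
After op 8 (type): buf='cathi' undo_depth=4 redo_depth=0
After op 9 (undo): buf='cat' undo_depth=3 redo_depth=1
After op 10 (type): buf='catabc' undo_depth=4 redo_depth=0

Answer: catabc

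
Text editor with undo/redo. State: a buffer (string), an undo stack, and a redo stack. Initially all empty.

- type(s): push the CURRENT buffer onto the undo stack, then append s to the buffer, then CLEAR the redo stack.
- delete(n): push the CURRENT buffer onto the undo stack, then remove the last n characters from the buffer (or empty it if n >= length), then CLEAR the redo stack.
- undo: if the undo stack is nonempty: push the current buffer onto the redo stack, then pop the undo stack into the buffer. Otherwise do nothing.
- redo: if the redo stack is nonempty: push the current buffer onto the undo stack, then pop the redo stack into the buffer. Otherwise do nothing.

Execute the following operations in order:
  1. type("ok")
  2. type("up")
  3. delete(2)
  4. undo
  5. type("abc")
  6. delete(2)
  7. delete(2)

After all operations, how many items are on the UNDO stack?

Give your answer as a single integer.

After op 1 (type): buf='ok' undo_depth=1 redo_depth=0
After op 2 (type): buf='okup' undo_depth=2 redo_depth=0
After op 3 (delete): buf='ok' undo_depth=3 redo_depth=0
After op 4 (undo): buf='okup' undo_depth=2 redo_depth=1
After op 5 (type): buf='okupabc' undo_depth=3 redo_depth=0
After op 6 (delete): buf='okupa' undo_depth=4 redo_depth=0
After op 7 (delete): buf='oku' undo_depth=5 redo_depth=0

Answer: 5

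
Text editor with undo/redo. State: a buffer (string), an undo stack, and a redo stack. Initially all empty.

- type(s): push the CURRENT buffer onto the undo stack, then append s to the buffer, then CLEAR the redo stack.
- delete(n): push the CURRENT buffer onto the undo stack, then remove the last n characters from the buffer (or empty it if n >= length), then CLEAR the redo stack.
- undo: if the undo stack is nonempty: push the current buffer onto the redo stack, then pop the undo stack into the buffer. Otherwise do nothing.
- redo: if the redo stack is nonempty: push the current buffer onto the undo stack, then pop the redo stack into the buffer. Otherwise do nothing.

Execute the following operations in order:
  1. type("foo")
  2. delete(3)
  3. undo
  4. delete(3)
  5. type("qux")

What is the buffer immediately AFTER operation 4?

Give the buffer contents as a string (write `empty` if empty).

Answer: empty

Derivation:
After op 1 (type): buf='foo' undo_depth=1 redo_depth=0
After op 2 (delete): buf='(empty)' undo_depth=2 redo_depth=0
After op 3 (undo): buf='foo' undo_depth=1 redo_depth=1
After op 4 (delete): buf='(empty)' undo_depth=2 redo_depth=0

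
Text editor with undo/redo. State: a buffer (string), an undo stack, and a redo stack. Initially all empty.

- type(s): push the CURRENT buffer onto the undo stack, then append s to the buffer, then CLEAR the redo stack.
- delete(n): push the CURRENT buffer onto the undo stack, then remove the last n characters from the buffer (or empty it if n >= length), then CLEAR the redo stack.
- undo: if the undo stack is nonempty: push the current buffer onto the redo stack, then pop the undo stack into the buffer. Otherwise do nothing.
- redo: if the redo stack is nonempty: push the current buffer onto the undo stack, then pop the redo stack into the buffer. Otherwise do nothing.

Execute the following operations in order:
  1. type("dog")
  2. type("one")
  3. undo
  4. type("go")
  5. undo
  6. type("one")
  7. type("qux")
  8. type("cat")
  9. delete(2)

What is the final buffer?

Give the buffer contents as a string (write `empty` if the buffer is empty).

Answer: dogonequxc

Derivation:
After op 1 (type): buf='dog' undo_depth=1 redo_depth=0
After op 2 (type): buf='dogone' undo_depth=2 redo_depth=0
After op 3 (undo): buf='dog' undo_depth=1 redo_depth=1
After op 4 (type): buf='doggo' undo_depth=2 redo_depth=0
After op 5 (undo): buf='dog' undo_depth=1 redo_depth=1
After op 6 (type): buf='dogone' undo_depth=2 redo_depth=0
After op 7 (type): buf='dogonequx' undo_depth=3 redo_depth=0
After op 8 (type): buf='dogonequxcat' undo_depth=4 redo_depth=0
After op 9 (delete): buf='dogonequxc' undo_depth=5 redo_depth=0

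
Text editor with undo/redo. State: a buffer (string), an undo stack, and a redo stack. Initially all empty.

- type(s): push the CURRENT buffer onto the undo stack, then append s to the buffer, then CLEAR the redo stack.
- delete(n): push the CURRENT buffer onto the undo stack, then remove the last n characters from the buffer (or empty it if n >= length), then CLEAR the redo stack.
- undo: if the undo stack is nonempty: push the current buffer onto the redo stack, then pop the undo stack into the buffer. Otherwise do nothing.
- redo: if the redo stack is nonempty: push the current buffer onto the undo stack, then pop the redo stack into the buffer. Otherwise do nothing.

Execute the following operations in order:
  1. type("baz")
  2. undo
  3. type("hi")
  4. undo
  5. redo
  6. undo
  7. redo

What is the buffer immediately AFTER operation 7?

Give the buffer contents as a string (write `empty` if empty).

After op 1 (type): buf='baz' undo_depth=1 redo_depth=0
After op 2 (undo): buf='(empty)' undo_depth=0 redo_depth=1
After op 3 (type): buf='hi' undo_depth=1 redo_depth=0
After op 4 (undo): buf='(empty)' undo_depth=0 redo_depth=1
After op 5 (redo): buf='hi' undo_depth=1 redo_depth=0
After op 6 (undo): buf='(empty)' undo_depth=0 redo_depth=1
After op 7 (redo): buf='hi' undo_depth=1 redo_depth=0

Answer: hi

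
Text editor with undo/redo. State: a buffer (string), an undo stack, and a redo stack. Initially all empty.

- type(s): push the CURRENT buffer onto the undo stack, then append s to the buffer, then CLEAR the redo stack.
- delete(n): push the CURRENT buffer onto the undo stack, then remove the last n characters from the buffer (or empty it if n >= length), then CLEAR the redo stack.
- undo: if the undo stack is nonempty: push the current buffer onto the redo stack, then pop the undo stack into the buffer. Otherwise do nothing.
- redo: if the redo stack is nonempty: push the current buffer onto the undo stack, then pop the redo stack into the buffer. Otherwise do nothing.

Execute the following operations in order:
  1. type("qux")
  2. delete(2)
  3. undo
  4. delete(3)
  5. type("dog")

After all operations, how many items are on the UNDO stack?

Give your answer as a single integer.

Answer: 3

Derivation:
After op 1 (type): buf='qux' undo_depth=1 redo_depth=0
After op 2 (delete): buf='q' undo_depth=2 redo_depth=0
After op 3 (undo): buf='qux' undo_depth=1 redo_depth=1
After op 4 (delete): buf='(empty)' undo_depth=2 redo_depth=0
After op 5 (type): buf='dog' undo_depth=3 redo_depth=0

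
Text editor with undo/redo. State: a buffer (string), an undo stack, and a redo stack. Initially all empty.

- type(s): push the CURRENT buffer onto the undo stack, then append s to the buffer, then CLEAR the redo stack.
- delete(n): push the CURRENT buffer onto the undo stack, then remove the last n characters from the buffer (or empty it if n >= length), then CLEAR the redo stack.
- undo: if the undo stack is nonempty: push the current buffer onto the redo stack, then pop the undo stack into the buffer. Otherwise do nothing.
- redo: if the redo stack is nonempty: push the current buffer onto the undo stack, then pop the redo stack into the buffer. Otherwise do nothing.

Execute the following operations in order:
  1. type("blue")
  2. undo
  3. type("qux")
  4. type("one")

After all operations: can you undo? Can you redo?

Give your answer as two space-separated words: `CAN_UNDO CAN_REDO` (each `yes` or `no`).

Answer: yes no

Derivation:
After op 1 (type): buf='blue' undo_depth=1 redo_depth=0
After op 2 (undo): buf='(empty)' undo_depth=0 redo_depth=1
After op 3 (type): buf='qux' undo_depth=1 redo_depth=0
After op 4 (type): buf='quxone' undo_depth=2 redo_depth=0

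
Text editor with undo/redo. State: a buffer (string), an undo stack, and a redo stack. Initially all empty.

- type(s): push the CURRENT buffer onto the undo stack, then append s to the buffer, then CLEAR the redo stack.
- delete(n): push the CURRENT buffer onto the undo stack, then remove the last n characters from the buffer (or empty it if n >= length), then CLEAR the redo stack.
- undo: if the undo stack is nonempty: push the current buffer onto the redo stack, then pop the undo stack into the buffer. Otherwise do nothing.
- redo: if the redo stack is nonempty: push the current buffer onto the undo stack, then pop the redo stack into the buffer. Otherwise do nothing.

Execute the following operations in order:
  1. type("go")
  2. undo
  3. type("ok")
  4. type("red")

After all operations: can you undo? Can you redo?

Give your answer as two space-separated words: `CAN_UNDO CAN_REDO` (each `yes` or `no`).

Answer: yes no

Derivation:
After op 1 (type): buf='go' undo_depth=1 redo_depth=0
After op 2 (undo): buf='(empty)' undo_depth=0 redo_depth=1
After op 3 (type): buf='ok' undo_depth=1 redo_depth=0
After op 4 (type): buf='okred' undo_depth=2 redo_depth=0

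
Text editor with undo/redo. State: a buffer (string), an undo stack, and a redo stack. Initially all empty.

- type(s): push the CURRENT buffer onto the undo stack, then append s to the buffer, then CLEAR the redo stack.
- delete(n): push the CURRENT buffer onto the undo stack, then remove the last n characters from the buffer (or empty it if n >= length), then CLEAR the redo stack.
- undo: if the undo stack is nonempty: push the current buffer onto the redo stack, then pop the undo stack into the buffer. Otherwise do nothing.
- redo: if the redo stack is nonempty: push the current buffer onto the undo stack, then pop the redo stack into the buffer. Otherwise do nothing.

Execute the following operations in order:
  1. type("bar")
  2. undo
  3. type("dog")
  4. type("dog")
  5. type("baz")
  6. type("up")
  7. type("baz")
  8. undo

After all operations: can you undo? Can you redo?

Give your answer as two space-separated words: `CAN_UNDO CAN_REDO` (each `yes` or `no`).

After op 1 (type): buf='bar' undo_depth=1 redo_depth=0
After op 2 (undo): buf='(empty)' undo_depth=0 redo_depth=1
After op 3 (type): buf='dog' undo_depth=1 redo_depth=0
After op 4 (type): buf='dogdog' undo_depth=2 redo_depth=0
After op 5 (type): buf='dogdogbaz' undo_depth=3 redo_depth=0
After op 6 (type): buf='dogdogbazup' undo_depth=4 redo_depth=0
After op 7 (type): buf='dogdogbazupbaz' undo_depth=5 redo_depth=0
After op 8 (undo): buf='dogdogbazup' undo_depth=4 redo_depth=1

Answer: yes yes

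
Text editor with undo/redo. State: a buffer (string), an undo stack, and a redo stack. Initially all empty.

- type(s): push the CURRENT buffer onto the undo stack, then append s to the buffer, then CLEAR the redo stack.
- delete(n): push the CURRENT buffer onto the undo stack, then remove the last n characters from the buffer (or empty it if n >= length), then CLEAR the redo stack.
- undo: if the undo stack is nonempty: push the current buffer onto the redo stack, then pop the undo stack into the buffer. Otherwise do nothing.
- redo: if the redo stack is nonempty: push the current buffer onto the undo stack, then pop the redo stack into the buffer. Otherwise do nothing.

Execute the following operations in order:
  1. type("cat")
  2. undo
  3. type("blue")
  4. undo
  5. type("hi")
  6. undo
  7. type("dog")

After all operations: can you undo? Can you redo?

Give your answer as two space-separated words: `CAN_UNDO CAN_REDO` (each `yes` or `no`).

Answer: yes no

Derivation:
After op 1 (type): buf='cat' undo_depth=1 redo_depth=0
After op 2 (undo): buf='(empty)' undo_depth=0 redo_depth=1
After op 3 (type): buf='blue' undo_depth=1 redo_depth=0
After op 4 (undo): buf='(empty)' undo_depth=0 redo_depth=1
After op 5 (type): buf='hi' undo_depth=1 redo_depth=0
After op 6 (undo): buf='(empty)' undo_depth=0 redo_depth=1
After op 7 (type): buf='dog' undo_depth=1 redo_depth=0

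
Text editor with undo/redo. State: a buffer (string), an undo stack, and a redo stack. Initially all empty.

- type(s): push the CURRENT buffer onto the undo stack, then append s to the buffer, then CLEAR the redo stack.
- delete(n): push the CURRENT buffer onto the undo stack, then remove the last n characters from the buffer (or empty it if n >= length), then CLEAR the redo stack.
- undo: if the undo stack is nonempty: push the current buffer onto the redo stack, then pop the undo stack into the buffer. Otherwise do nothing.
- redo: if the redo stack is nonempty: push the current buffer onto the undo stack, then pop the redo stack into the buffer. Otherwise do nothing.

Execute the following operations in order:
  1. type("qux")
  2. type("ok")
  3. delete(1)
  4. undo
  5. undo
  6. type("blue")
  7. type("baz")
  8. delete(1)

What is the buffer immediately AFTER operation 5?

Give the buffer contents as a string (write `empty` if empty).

Answer: qux

Derivation:
After op 1 (type): buf='qux' undo_depth=1 redo_depth=0
After op 2 (type): buf='quxok' undo_depth=2 redo_depth=0
After op 3 (delete): buf='quxo' undo_depth=3 redo_depth=0
After op 4 (undo): buf='quxok' undo_depth=2 redo_depth=1
After op 5 (undo): buf='qux' undo_depth=1 redo_depth=2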